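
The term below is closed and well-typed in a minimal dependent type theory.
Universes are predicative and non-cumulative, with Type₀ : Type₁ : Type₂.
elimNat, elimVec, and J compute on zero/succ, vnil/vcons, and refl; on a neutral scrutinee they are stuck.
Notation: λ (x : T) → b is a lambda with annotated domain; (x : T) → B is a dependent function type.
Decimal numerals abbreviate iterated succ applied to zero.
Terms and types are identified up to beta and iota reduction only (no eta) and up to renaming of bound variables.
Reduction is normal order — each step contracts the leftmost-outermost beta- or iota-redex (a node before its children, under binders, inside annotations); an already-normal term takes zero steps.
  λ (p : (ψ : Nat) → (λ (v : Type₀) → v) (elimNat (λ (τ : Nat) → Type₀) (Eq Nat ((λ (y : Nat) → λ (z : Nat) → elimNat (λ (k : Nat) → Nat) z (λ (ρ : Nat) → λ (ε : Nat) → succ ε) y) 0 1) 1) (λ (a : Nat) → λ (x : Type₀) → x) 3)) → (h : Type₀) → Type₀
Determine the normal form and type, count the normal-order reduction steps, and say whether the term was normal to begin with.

normal form:
  λ (p : (ψ : Nat) → Eq Nat 1 1) → (v : Type₀) → Type₀
type:
  (p : (ψ : Nat) → Eq Nat 1 1) → Type₁
reduction steps (normal order): 14
already normal: no
first redex: a beta-redex


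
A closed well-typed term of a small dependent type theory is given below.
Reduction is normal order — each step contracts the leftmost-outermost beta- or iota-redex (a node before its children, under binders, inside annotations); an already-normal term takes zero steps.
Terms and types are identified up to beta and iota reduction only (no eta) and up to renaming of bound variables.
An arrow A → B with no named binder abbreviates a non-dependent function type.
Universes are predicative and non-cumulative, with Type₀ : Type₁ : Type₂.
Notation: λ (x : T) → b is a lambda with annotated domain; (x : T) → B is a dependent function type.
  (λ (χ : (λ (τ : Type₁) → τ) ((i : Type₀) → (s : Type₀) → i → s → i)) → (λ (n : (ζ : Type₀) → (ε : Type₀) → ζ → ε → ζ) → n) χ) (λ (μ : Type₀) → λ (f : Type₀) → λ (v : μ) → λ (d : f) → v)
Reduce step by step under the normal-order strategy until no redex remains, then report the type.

normal-order reduction sequence:
  (λ (χ : (λ (τ : Type₁) → τ) ((i : Type₀) → (s : Type₀) → i → s → i)) → (λ (n : (ζ : Type₀) → (ε : Type₀) → ζ → ε → ζ) → n) χ) (λ (μ : Type₀) → λ (f : Type₀) → λ (v : μ) → λ (d : f) → v)
  ~> (λ (χ : (τ : Type₀) → (i : Type₀) → τ → i → τ) → χ) (λ (s : Type₀) → λ (n : Type₀) → λ (ζ : s) → λ (ε : n) → ζ)
  ~> λ (χ : Type₀) → λ (τ : Type₀) → λ (i : χ) → λ (s : τ) → i
the term's type:
  (χ : Type₀) → (τ : Type₀) → χ → τ → χ


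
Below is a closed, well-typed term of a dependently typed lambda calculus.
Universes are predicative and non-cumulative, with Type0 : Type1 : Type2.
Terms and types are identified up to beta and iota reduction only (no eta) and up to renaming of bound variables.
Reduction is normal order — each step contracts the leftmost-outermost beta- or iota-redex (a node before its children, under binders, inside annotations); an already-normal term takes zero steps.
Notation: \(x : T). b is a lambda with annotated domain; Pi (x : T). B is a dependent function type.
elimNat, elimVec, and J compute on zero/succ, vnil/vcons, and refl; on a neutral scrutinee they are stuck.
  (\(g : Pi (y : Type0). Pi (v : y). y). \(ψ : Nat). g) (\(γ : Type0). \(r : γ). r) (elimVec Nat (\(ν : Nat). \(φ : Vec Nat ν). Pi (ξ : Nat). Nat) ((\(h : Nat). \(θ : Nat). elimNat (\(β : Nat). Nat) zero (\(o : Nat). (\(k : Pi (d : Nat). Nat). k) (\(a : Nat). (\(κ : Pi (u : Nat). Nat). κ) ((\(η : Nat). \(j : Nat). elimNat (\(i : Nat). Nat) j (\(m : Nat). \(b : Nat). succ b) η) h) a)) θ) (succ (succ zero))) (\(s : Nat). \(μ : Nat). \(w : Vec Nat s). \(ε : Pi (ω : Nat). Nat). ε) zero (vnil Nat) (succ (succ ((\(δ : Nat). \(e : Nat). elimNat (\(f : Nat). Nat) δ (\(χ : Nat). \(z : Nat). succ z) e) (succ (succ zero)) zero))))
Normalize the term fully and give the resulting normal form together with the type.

reduced normal form:
  \(g : Type0). \(y : g). y
inferred type:
  Pi (g : Type0). Pi (y : g). g


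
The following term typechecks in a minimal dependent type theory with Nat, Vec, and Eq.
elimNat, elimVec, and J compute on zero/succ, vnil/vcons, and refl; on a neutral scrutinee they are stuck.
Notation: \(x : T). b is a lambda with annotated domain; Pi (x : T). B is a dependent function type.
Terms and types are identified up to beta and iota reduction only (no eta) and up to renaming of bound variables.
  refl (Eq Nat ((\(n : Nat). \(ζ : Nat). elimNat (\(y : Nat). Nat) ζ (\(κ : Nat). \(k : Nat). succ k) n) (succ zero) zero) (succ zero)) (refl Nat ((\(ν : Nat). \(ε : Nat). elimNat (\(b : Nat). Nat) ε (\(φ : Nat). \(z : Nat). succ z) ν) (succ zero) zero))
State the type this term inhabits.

the term's type:
  Eq (Eq Nat (succ zero) (succ zero)) (refl Nat (succ zero)) (refl Nat (succ zero))


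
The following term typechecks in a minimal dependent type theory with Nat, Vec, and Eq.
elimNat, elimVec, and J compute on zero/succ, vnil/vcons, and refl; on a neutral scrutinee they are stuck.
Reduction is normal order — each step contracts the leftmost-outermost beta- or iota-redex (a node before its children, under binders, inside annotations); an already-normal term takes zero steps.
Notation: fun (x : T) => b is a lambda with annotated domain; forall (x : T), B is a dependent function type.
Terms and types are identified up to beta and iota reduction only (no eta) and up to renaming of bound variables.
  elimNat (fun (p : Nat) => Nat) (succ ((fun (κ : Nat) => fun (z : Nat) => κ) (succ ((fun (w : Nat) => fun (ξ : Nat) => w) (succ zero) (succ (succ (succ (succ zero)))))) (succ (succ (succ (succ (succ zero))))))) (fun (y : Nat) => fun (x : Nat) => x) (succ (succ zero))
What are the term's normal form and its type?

reduced normal form:
  succ (succ (succ zero))
type:
  Nat


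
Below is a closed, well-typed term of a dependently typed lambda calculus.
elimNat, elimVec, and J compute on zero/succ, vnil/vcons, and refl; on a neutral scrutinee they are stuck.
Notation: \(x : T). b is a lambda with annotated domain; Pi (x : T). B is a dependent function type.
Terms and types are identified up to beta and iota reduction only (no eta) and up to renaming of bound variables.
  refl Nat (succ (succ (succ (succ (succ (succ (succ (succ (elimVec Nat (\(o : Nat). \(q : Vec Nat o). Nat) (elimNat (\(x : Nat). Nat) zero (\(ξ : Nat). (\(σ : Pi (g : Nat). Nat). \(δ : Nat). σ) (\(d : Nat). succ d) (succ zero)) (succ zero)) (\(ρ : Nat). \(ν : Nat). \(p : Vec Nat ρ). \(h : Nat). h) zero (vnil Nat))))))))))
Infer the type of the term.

the term's type:
  Eq Nat (succ (succ (succ (succ (succ (succ (succ (succ (succ zero))))))))) (succ (succ (succ (succ (succ (succ (succ (succ (succ zero)))))))))


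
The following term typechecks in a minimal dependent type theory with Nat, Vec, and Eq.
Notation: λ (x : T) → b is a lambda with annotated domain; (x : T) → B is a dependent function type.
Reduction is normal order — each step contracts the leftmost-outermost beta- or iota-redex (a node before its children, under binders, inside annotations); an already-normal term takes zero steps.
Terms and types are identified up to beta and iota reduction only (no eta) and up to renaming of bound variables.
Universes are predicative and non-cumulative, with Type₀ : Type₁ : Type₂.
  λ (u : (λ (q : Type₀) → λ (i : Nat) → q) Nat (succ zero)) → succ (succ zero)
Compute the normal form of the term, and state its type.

reduced normal form:
  λ (u : Nat) → succ (succ zero)
type:
  (u : Nat) → Nat


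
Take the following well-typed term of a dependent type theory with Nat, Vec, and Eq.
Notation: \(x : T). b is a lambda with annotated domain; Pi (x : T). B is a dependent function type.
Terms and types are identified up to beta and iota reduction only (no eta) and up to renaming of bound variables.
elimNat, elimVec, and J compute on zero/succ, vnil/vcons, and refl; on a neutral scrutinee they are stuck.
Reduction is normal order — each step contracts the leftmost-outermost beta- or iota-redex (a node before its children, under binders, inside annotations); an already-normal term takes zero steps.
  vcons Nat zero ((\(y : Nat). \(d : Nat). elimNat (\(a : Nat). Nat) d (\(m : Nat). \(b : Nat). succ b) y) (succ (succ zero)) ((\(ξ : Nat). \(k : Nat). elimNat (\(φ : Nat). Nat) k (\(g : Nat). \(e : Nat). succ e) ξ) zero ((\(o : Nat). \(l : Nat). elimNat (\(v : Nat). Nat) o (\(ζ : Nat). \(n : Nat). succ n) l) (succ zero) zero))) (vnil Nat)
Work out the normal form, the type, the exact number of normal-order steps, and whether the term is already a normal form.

normal form:
  vcons Nat zero (succ (succ (succ zero))) (vnil Nat)
inferred type:
  Vec Nat (succ zero)
reduction steps (normal order): 15
already normal: no
first redex: a beta-redex


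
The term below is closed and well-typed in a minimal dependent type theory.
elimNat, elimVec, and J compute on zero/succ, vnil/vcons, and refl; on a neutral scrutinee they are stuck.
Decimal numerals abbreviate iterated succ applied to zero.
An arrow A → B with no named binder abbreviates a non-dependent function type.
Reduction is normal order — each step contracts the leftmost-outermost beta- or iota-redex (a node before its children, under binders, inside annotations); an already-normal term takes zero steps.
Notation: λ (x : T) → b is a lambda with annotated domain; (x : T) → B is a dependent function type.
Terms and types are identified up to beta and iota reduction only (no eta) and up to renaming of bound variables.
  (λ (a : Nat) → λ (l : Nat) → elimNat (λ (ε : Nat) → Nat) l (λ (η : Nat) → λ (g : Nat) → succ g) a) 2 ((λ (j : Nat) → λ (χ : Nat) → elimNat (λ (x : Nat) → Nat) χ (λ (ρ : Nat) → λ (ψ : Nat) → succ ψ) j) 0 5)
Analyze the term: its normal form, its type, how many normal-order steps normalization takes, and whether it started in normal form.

resulting normal form:
  7
inferred type:
  Nat
reduction steps (normal order): 12
started in normal form: no
first contracted redex: a beta-redex


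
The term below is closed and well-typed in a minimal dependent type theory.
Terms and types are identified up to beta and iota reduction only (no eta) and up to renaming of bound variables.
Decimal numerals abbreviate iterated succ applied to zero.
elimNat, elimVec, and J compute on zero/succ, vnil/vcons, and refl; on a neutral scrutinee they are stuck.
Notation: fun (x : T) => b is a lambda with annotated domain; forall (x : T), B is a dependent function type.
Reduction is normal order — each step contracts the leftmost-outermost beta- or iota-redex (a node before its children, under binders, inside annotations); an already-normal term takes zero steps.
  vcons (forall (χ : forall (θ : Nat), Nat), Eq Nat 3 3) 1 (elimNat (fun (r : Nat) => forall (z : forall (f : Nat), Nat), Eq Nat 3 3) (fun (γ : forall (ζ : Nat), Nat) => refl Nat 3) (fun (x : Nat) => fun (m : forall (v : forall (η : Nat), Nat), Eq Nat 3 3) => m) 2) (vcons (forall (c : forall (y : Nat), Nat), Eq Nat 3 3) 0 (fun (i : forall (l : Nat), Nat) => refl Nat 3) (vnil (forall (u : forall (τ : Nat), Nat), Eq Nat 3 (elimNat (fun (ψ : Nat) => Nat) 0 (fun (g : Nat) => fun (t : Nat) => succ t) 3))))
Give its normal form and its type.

reduced normal form:
  vcons (forall (χ : forall (θ : Nat), Nat), Eq Nat 3 3) 1 (fun (r : forall (z : Nat), Nat) => refl Nat 3) (vcons (forall (f : forall (γ : Nat), Nat), Eq Nat 3 3) 0 (fun (ζ : forall (x : Nat), Nat) => refl Nat 3) (vnil (forall (m : forall (v : Nat), Nat), Eq Nat 3 3)))
type:
  Vec (forall (χ : forall (θ : Nat), Nat), Eq Nat 3 3) 2


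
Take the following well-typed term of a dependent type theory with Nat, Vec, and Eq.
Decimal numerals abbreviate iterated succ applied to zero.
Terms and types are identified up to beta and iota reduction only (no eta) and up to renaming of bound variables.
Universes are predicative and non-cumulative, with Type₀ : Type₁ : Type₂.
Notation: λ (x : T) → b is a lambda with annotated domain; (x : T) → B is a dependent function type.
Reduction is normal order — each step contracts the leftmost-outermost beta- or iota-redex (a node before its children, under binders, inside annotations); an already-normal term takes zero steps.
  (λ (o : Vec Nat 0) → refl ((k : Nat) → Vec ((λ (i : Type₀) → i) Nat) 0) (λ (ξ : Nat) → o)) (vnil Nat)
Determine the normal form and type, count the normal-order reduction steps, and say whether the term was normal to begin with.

normal form:
  refl ((o : Nat) → Vec Nat 0) (λ (k : Nat) → vnil Nat)
the term's type:
  Eq ((o : Nat) → Vec Nat 0) (λ (k : Nat) → vnil Nat) (λ (i : Nat) → vnil Nat)
steps to reach normal form (normal order): 2
already normal: no
first redex: a beta-redex


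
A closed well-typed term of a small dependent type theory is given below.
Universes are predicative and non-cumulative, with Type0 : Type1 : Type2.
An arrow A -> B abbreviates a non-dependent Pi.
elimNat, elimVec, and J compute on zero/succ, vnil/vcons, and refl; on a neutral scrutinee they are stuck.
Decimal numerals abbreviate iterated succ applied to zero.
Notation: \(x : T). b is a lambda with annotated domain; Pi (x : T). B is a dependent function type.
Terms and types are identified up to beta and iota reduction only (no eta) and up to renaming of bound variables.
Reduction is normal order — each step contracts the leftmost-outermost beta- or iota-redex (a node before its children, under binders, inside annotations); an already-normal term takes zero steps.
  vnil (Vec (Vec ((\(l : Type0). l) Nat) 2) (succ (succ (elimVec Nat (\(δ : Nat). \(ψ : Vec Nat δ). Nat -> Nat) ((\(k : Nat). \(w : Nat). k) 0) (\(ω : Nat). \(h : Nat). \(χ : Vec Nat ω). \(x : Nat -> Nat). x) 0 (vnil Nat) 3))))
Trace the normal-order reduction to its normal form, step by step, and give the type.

normal-order reduction:
  vnil (Vec (Vec ((\(l : Type0). l) Nat) 2) (succ (succ (elimVec Nat (\(δ : Nat). \(ψ : Vec Nat δ). Nat -> Nat) ((\(k : Nat). \(w : Nat). k) 0) (\(ω : Nat). \(h : Nat). \(χ : Vec Nat ω). \(x : Nat -> Nat). x) 0 (vnil Nat) 3))))
  ~> vnil (Vec (Vec Nat 2) (succ (succ (elimVec Nat (\(l : Nat). \(δ : Vec Nat l). Nat -> Nat) ((\(ψ : Nat). \(k : Nat). ψ) 0) (\(w : Nat). \(ω : Nat). \(h : Vec Nat w). \(χ : Nat -> Nat). χ) 0 (vnil Nat) 3))))
  ~> vnil (Vec (Vec Nat 2) (succ (succ ((\(l : Nat). \(δ : Nat). l) 0 3))))
  ~> vnil (Vec (Vec Nat 2) (succ (succ ((\(l : Nat). 0) 3))))
  ~> vnil (Vec (Vec Nat 2) 2)
inferred type:
  Vec (Vec (Vec Nat 2) 2) 0


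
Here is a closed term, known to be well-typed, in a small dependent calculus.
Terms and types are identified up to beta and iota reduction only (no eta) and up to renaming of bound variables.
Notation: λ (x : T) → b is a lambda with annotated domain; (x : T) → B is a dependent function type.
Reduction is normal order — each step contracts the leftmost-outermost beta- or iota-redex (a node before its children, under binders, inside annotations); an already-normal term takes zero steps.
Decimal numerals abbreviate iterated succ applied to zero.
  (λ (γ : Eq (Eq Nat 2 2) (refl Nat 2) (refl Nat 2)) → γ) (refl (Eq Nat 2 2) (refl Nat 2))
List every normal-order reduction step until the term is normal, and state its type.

reduction (normal order):
  (λ (γ : Eq (Eq Nat 2 2) (refl Nat 2) (refl Nat 2)) → γ) (refl (Eq Nat 2 2) (refl Nat 2))
  ~> refl (Eq Nat 2 2) (refl Nat 2)
the term's type:
  Eq (Eq Nat 2 2) (refl Nat 2) (refl Nat 2)


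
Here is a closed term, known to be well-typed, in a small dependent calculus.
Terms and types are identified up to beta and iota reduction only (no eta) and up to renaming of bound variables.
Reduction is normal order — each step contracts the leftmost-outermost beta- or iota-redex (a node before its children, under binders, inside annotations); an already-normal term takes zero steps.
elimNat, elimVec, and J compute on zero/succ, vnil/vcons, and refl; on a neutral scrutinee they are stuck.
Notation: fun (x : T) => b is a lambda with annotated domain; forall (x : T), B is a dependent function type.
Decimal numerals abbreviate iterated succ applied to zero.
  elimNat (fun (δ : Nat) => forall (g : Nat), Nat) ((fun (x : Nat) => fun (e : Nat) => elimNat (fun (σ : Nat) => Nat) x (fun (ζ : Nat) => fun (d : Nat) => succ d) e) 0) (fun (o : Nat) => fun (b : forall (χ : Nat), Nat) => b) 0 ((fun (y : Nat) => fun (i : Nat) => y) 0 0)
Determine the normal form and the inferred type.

normal form:
  0
the term's type:
  Nat
observation: contracting an elimNat iota-redex first, the term normalizes in 6 steps.


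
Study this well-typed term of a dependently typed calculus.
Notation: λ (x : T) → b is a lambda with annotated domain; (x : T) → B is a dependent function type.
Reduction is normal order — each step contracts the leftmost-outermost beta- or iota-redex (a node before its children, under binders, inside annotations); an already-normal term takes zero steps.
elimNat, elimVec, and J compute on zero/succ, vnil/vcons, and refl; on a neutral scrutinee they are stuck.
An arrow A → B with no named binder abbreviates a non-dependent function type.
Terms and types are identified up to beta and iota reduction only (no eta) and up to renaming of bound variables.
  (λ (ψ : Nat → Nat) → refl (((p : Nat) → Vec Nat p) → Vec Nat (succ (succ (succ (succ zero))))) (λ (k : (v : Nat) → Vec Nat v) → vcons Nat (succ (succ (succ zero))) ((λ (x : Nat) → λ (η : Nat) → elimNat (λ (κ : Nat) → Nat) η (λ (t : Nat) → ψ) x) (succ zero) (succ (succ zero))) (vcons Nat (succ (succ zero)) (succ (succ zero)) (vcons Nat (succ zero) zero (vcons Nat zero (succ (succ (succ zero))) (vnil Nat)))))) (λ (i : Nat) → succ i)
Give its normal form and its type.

normal form:
  refl (((ψ : Nat) → Vec Nat ψ) → Vec Nat (succ (succ (succ (succ zero))))) (λ (p : (k : Nat) → Vec Nat k) → vcons Nat (succ (succ (succ zero))) (succ (succ (succ zero))) (vcons Nat (succ (succ zero)) (succ (succ zero)) (vcons Nat (succ zero) zero (vcons Nat zero (succ (succ (succ zero))) (vnil Nat)))))
inferred type:
  Eq (((ψ : Nat) → Vec Nat ψ) → Vec Nat (succ (succ (succ (succ zero))))) (λ (p : (k : Nat) → Vec Nat k) → vcons Nat (succ (succ (succ zero))) (succ (succ (succ zero))) (vcons Nat (succ (succ zero)) (succ (succ zero)) (vcons Nat (succ zero) zero (vcons Nat zero (succ (succ (succ zero))) (vnil Nat))))) (λ (v : (x : Nat) → Vec Nat x) → vcons Nat (succ (succ (succ zero))) (succ (succ (succ zero))) (vcons Nat (succ (succ zero)) (succ (succ zero)) (vcons Nat (succ zero) zero (vcons Nat zero (succ (succ (succ zero))) (vnil Nat)))))


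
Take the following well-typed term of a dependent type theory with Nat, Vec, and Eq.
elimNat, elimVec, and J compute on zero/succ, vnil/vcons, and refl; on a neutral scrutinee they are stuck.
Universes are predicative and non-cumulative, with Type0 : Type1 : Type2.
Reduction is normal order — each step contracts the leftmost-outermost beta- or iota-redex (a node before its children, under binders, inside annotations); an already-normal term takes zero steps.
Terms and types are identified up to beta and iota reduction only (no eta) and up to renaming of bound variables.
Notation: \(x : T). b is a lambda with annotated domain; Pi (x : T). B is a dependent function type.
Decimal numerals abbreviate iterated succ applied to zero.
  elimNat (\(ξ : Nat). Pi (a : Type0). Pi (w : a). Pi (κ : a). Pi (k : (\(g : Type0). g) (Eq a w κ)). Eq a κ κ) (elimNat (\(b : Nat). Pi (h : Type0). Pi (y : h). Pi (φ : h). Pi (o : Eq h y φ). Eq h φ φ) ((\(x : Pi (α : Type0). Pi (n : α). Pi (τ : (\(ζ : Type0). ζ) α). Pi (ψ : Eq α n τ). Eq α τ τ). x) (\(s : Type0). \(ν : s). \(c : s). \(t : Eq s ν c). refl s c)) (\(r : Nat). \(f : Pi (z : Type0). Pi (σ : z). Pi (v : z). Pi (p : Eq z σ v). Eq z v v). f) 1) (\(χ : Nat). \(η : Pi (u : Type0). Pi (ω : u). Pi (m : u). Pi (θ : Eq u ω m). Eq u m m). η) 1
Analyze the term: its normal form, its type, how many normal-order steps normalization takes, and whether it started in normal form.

resulting normal form:
  \(ξ : Type0). \(a : ξ). \(w : ξ). \(κ : Eq ξ a w). refl ξ w
inferred type:
  Pi (ξ : Type0). Pi (a : ξ). Pi (w : ξ). Pi (κ : Eq ξ a w). Eq ξ w w
normal-order step count: 9
already normal: no
first contracted redex: an elimNat iota-redex


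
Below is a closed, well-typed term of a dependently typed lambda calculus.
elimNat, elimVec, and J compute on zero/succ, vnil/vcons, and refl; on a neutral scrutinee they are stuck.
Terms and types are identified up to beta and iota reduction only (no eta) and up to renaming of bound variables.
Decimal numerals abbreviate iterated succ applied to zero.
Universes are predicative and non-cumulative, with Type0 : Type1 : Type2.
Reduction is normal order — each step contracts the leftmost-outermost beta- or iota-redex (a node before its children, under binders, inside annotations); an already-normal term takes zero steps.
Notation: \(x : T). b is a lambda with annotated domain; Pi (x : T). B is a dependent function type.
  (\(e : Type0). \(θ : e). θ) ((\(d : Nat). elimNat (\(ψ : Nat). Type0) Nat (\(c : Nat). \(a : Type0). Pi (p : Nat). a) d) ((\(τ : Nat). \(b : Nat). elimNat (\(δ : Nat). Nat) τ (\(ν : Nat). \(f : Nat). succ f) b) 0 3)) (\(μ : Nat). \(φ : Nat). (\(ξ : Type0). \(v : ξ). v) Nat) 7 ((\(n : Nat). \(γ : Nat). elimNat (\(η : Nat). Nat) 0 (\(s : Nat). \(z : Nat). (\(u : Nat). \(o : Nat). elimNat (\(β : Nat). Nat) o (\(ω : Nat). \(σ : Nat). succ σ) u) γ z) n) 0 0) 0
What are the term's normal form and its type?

resulting normal form:
  0
the term's type:
  Nat


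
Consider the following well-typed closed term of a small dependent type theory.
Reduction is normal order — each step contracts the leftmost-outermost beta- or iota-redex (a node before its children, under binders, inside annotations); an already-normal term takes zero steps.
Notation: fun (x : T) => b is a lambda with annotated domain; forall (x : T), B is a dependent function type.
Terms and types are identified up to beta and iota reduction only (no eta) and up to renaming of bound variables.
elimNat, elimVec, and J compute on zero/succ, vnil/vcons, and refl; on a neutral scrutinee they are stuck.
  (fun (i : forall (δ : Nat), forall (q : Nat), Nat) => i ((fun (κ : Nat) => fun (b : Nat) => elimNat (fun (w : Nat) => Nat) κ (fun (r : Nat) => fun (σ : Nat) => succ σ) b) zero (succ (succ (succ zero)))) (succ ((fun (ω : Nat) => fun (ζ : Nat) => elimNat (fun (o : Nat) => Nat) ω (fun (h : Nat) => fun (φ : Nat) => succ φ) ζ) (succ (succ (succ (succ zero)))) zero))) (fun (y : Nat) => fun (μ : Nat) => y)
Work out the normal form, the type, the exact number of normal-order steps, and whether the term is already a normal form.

resulting normal form:
  succ (succ (succ zero))
type:
  Nat
normal-order step count: 15
already normal: no
first redex: a beta-redex


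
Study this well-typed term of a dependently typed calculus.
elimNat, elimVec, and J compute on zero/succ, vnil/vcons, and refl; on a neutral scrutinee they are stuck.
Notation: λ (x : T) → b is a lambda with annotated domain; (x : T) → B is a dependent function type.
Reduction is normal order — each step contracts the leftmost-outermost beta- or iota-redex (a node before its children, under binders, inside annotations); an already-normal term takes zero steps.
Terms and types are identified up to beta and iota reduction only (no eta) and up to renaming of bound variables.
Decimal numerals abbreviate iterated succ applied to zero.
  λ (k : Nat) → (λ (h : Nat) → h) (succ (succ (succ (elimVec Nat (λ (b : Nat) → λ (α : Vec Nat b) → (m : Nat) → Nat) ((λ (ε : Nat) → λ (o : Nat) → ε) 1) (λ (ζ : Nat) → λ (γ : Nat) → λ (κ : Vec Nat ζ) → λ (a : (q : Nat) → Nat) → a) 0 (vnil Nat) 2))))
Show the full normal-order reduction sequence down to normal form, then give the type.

normal-order reduction sequence:
  λ (k : Nat) → (λ (h : Nat) → h) (succ (succ (succ (elimVec Nat (λ (b : Nat) → λ (α : Vec Nat b) → (m : Nat) → Nat) ((λ (ε : Nat) → λ (o : Nat) → ε) 1) (λ (ζ : Nat) → λ (γ : Nat) → λ (κ : Vec Nat ζ) → λ (a : (q : Nat) → Nat) → a) 0 (vnil Nat) 2))))
  ~> λ (k : Nat) → succ (succ (succ (elimVec Nat (λ (h : Nat) → λ (b : Vec Nat h) → (α : Nat) → Nat) ((λ (m : Nat) → λ (ε : Nat) → m) 1) (λ (o : Nat) → λ (ζ : Nat) → λ (γ : Vec Nat o) → λ (κ : (a : Nat) → Nat) → κ) 0 (vnil Nat) 2)))
  ~> λ (k : Nat) → succ (succ (succ ((λ (h : Nat) → λ (b : Nat) → h) 1 2)))
  ~> λ (k : Nat) → succ (succ (succ ((λ (h : Nat) → 1) 2)))
  ~> λ (k : Nat) → 4
type:
  (k : Nat) → Nat


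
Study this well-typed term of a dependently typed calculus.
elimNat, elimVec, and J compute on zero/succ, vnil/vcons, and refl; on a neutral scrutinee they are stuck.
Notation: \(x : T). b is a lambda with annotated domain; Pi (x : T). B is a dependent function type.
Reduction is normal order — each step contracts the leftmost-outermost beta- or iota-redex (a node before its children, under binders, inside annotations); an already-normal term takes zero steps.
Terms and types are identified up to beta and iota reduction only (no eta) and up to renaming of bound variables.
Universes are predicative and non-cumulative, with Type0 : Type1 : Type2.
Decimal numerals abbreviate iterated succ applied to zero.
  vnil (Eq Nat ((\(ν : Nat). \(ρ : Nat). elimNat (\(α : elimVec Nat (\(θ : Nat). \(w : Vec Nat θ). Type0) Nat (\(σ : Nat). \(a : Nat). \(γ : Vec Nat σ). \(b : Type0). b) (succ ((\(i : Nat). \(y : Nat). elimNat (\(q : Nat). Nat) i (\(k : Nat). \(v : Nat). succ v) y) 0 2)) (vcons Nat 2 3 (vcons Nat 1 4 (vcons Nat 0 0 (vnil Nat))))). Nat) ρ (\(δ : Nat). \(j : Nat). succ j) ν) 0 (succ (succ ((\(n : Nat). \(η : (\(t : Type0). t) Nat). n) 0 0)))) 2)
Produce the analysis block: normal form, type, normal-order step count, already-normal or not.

normal form:
  vnil (Eq Nat 2 2)
type:
  Vec (Eq Nat 2 2) 0
steps to reach normal form (normal order): 5
already normal: no
first contracted redex: a beta-redex


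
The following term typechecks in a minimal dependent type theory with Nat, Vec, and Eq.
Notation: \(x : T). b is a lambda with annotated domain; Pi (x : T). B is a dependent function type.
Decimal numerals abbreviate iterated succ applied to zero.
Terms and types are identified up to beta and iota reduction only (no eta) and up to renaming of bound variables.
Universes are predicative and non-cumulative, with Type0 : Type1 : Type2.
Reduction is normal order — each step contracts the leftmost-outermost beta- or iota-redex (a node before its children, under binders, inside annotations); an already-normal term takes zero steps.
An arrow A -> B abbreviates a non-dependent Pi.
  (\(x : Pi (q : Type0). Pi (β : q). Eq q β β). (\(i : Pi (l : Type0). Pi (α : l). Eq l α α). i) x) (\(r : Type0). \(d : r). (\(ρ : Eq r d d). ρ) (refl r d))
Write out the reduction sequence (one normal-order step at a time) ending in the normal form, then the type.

normal-order reduction:
  (\(x : Pi (q : Type0). Pi (β : q). Eq q β β). (\(i : Pi (l : Type0). Pi (α : l). Eq l α α). i) x) (\(r : Type0). \(d : r). (\(ρ : Eq r d d). ρ) (refl r d))
  ~> (\(x : Pi (q : Type0). Pi (β : q). Eq q β β). x) (\(i : Type0). \(l : i). (\(α : Eq i l l). α) (refl i l))
  ~> \(x : Type0). \(q : x). (\(β : Eq x q q). β) (refl x q)
  ~> \(x : Type0). \(q : x). refl x q
the term's type:
  Pi (x : Type0). Pi (q : x). Eq x q q


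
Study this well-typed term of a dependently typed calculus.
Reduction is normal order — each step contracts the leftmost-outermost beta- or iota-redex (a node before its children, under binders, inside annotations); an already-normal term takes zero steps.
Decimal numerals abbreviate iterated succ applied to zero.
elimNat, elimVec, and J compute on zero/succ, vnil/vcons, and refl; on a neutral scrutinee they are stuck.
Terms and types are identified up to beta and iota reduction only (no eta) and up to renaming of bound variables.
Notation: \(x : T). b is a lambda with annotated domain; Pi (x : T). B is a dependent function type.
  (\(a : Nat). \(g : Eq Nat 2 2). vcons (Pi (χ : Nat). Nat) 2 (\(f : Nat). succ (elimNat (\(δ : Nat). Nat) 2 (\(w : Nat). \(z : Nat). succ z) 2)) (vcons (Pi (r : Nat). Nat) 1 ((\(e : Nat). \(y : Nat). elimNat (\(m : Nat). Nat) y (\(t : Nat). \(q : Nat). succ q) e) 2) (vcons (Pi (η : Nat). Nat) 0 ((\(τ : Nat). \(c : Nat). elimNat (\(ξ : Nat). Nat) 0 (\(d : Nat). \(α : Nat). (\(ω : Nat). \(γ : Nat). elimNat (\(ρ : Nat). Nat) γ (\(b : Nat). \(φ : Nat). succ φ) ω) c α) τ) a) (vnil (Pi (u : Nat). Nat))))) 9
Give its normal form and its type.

resulting normal form:
  \(a : Eq Nat 2 2). vcons (Pi (g : Nat). Nat) 2 (\(χ : Nat). 5) (vcons (Pi (f : Nat). Nat) 1 (\(δ : Nat). succ (succ δ)) (vcons (Pi (w : Nat). Nat) 0 (\(z : Nat). elimNat (\(r : Nat). Nat) (elimNat (\(e : Nat). Nat) (elimNat (\(y : Nat). Nat) (elimNat (\(m : Nat). Nat) (elimNat (\(t : Nat). Nat) (elimNat (\(q : Nat). Nat) (elimNat (\(η : Nat). Nat) (elimNat (\(τ : Nat). Nat) (elimNat (\(c : Nat). Nat) 0 (\(ξ : Nat). \(d : Nat). succ d) z) (\(α : Nat). \(ω : Nat). succ ω) z) (\(γ : Nat). \(ρ : Nat). succ ρ) z) (\(b : Nat). \(φ : Nat). succ φ) z) (\(u : Nat). \(l : Nat). succ l) z) (\(κ : Nat). \(o : Nat). succ o) z) (\(n : Nat). \(h : Nat). succ h) z) (\(i : Nat). \(ε : Nat). succ ε) z) (\(ν : Nat). \(ζ : Nat). succ ζ) z) (vnil (Pi (p : Nat). Nat))))
the term's type:
  Pi (a : Eq Nat 2 2). Vec (Pi (g : Nat). Nat) 3


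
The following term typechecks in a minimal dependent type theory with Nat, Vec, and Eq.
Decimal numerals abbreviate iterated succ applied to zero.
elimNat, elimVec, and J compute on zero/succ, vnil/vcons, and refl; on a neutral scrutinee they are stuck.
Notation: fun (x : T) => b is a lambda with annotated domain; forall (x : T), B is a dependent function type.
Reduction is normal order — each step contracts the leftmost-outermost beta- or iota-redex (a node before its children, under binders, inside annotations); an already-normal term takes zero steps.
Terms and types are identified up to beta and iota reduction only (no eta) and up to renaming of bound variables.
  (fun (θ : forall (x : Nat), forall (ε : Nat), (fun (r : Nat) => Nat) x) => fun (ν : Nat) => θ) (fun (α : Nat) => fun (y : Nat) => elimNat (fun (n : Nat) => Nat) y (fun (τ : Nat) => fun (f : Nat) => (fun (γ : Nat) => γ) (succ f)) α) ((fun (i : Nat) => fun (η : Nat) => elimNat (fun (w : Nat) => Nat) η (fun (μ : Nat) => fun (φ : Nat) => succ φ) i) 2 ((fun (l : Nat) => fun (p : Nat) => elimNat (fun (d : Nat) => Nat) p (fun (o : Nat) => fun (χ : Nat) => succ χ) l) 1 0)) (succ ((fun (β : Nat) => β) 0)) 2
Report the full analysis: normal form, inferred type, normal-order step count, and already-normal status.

reduced normal form:
  3
type:
  Nat
steps to reach normal form (normal order): 11
started in normal form: no
first contracted redex: a beta-redex


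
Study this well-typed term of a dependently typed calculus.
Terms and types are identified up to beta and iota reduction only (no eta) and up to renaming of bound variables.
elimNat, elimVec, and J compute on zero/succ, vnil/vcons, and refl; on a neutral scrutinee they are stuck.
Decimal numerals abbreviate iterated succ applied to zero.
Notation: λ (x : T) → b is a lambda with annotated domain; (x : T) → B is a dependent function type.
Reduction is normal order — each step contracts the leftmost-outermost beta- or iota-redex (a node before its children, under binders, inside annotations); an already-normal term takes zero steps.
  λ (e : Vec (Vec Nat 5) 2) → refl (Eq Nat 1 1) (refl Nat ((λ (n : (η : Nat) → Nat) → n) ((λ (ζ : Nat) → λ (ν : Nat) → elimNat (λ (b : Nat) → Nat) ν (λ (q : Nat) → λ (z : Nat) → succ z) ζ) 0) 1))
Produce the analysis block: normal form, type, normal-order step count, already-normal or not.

normal form:
  λ (e : Vec (Vec Nat 5) 2) → refl (Eq Nat 1 1) (refl Nat 1)
inferred type:
  (e : Vec (Vec Nat 5) 2) → Eq (Eq Nat 1 1) (refl Nat 1) (refl Nat 1)
steps to reach normal form (normal order): 4
term was already normal: no
first contracted redex: a beta-redex


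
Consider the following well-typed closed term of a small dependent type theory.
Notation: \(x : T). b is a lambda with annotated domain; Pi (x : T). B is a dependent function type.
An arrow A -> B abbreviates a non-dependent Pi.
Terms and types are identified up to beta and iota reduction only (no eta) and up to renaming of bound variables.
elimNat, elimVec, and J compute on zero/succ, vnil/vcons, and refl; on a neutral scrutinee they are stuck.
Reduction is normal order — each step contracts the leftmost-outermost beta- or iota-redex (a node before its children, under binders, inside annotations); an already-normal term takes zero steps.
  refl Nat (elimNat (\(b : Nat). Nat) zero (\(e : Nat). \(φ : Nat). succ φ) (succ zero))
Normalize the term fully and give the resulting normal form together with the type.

reduced normal form:
  refl Nat (succ zero)
inferred type:
  Eq Nat (succ zero) (succ zero)
observation: 4 normal-order steps separate the term from its normal form.


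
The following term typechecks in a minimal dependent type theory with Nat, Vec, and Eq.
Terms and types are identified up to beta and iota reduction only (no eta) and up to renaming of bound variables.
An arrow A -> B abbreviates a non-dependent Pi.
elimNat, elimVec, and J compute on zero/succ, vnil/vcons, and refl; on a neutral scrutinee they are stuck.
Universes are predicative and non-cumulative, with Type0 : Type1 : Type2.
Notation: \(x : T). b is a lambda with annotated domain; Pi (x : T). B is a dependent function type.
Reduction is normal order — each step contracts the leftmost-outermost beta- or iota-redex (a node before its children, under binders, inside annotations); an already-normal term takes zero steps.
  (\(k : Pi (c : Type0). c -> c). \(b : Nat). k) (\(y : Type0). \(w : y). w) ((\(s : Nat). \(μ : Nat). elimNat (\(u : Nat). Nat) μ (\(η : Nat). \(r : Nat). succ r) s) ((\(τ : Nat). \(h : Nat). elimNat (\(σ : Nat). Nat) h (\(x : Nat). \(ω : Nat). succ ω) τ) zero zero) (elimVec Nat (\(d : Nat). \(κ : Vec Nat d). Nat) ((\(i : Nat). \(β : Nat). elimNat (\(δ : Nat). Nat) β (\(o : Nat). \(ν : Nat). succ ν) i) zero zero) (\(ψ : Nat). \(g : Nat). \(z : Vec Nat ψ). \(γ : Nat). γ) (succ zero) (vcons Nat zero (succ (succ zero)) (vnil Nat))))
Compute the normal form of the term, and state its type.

normal form:
  \(k : Type0). \(c : k). c
type:
  Pi (k : Type0). k -> k
observation: 2 normal-order steps normalize the term, beginning with a beta-redex.


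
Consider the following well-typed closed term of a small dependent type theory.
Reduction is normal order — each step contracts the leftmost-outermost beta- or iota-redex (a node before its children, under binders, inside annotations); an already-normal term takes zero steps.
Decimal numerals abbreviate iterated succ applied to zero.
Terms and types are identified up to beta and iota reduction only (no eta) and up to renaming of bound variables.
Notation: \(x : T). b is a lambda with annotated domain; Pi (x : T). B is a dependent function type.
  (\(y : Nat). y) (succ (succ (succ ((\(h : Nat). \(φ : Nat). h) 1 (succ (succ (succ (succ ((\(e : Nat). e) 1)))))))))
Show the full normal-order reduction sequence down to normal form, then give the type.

normal-order reduction sequence:
  (\(y : Nat). y) (succ (succ (succ ((\(h : Nat). \(φ : Nat). h) 1 (succ (succ (succ (succ ((\(e : Nat). e) 1)))))))))
  ~> succ (succ (succ ((\(y : Nat). \(h : Nat). y) 1 (succ (succ (succ (succ ((\(φ : Nat). φ) 1))))))))
  ~> succ (succ (succ ((\(y : Nat). 1) (succ (succ (succ (succ ((\(h : Nat). h) 1))))))))
  ~> 4
the term's type:
  Nat


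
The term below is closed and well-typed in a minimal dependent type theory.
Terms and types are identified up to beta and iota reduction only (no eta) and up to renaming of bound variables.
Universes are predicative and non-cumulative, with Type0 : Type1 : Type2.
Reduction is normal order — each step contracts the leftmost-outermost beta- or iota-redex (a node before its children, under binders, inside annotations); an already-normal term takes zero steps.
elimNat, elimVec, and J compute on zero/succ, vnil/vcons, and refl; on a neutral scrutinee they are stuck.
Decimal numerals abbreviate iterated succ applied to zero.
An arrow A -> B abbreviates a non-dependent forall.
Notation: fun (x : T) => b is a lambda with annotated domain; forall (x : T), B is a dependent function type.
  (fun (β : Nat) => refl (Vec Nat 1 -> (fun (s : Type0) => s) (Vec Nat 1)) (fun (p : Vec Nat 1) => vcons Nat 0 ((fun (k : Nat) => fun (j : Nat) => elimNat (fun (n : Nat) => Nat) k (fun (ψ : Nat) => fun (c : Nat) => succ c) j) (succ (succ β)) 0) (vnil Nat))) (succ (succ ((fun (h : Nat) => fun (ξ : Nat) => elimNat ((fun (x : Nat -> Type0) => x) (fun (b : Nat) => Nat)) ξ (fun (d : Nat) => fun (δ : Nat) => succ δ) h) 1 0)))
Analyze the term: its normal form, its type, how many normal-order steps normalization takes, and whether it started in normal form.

resulting normal form:
  refl (Vec Nat 1 -> Vec Nat 1) (fun (β : Vec Nat 1) => vcons Nat 0 5 (vnil Nat))
inferred type:
  Eq (Vec Nat 1 -> Vec Nat 1) (fun (β : Vec Nat 1) => vcons Nat 0 5 (vnil Nat)) (fun (s : Vec Nat 1) => vcons Nat 0 5 (vnil Nat))
steps to reach normal form (normal order): 11
started in normal form: no
first redex: a beta-redex


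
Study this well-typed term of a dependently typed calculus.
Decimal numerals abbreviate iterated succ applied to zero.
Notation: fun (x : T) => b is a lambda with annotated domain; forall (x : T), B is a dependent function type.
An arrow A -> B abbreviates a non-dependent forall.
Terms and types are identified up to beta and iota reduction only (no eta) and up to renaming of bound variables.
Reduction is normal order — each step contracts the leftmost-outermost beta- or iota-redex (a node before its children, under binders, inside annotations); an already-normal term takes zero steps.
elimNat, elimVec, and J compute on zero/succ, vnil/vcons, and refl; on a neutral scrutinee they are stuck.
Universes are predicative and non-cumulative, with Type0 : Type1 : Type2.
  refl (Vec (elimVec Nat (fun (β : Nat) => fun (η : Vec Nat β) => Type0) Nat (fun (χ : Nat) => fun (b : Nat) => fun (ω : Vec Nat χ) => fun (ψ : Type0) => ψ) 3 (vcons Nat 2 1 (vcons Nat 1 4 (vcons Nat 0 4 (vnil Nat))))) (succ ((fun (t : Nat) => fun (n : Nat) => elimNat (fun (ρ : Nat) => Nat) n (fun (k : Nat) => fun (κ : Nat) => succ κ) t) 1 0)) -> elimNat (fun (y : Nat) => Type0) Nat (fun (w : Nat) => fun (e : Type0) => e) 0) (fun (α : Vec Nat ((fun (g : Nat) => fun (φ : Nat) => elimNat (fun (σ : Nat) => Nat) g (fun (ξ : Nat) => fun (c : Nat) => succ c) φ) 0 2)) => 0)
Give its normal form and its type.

normal form:
  refl (Vec Nat 2 -> Nat) (fun (β : Vec Nat 2) => 0)
inferred type:
  Eq (Vec Nat 2 -> Nat) (fun (β : Vec Nat 2) => 0) (fun (η : Vec Nat 2) => 0)


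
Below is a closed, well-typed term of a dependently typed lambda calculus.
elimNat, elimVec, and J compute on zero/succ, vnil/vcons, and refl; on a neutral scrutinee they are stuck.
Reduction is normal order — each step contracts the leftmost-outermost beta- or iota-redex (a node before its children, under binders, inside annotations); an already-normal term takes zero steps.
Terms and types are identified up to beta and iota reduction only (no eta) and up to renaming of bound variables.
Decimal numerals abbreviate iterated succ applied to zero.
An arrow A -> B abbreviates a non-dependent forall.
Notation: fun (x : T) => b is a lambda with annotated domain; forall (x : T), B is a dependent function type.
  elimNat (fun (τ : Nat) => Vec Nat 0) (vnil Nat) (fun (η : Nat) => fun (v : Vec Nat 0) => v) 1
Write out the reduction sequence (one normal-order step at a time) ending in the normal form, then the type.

normal-order reduction:
  elimNat (fun (τ : Nat) => Vec Nat 0) (vnil Nat) (fun (η : Nat) => fun (v : Vec Nat 0) => v) 1
  ~> (fun (τ : Nat) => fun (η : Vec Nat 0) => η) 0 (elimNat (fun (v : Nat) => Vec Nat 0) (vnil Nat) (fun (x : Nat) => fun (a : Vec Nat 0) => a) 0)
  ~> (fun (τ : Vec Nat 0) => τ) (elimNat (fun (η : Nat) => Vec Nat 0) (vnil Nat) (fun (v : Nat) => fun (x : Vec Nat 0) => x) 0)
  ~> elimNat (fun (τ : Nat) => Vec Nat 0) (vnil Nat) (fun (η : Nat) => fun (v : Vec Nat 0) => v) 0
  ~> vnil Nat
inferred type:
  Vec Nat 0
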